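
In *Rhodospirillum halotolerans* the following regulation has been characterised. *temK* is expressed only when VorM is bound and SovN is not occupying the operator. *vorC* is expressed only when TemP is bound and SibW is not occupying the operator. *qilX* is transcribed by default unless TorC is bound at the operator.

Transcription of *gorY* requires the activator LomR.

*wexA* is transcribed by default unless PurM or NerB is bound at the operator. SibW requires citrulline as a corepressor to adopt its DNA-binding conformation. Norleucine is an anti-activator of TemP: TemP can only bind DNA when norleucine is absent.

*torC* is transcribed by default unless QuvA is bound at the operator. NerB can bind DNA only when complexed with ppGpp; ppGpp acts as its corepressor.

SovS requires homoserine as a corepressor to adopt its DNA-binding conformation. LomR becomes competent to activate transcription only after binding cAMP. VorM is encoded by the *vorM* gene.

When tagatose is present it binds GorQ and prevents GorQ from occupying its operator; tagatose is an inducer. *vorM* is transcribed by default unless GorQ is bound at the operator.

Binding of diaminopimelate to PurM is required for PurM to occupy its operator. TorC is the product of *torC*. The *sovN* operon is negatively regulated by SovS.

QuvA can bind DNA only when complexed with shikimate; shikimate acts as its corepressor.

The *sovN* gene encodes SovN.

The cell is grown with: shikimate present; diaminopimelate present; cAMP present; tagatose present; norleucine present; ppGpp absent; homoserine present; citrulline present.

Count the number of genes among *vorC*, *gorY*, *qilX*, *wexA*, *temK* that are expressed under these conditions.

Norleucine is present, so TemP is inactive.
Citrulline is present, so SibW is active.
With repressor SibW bound, *vorC* is not transcribed.
→ *vorC* is OFF.
cAMP is present, so LomR is active.
No repressor is bound and LomR is active, so *gorY* is transcribed.
→ *gorY* is ON.
Shikimate is present, so QuvA is active.
With repressor QuvA bound, *torC* is not transcribed.
So TorC is not produced.
With no repressor bound, *qilX* is transcribed.
→ *qilX* is ON.
Diaminopimelate is present, so PurM is active.
ppGpp is absent, so NerB is inactive.
With repressor PurM bound, *wexA* is not transcribed.
→ *wexA* is OFF.
Homoserine is present, so SovS is active.
With repressor SovS bound, *sovN* is not transcribed.
So SovN is not produced.
Tagatose is present, so GorQ is inactive.
With no repressor bound, *vorM* is transcribed.
So VorM is produced and active.
No repressor is bound and VorM is active, so *temK* is transcribed.
→ *temK* is ON.
3 of the 5 genes are transcribed.

3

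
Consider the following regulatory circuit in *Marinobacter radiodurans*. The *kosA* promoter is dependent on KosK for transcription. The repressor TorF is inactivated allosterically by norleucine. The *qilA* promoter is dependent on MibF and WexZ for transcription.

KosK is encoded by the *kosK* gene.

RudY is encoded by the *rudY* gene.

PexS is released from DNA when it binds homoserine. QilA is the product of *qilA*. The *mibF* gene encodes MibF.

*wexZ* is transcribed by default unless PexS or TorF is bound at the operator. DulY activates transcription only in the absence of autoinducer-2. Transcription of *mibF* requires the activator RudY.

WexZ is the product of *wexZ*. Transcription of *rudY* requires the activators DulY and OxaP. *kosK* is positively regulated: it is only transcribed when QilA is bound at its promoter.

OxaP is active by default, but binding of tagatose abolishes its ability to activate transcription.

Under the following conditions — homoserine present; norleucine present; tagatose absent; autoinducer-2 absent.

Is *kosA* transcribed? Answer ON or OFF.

ON

Autoinducer-2 is absent, so DulY is active.
Tagatose is absent, so OxaP is active.
No repressor is bound and DulY and OxaP are active, so *rudY* is transcribed.
So RudY is produced and active.
No repressor is bound and RudY is active, so *mibF* is transcribed.
So MibF is produced and active.
Homoserine is present, so PexS is inactive.
Norleucine is present, so TorF is inactive.
With no repressor bound, *wexZ* is transcribed.
So WexZ is produced and active.
No repressor is bound and MibF and WexZ are active, so *qilA* is transcribed.
So QilA is produced and active.
No repressor is bound and QilA is active, so *kosK* is transcribed.
So KosK is produced and active.
No repressor is bound and KosK is active, so *kosA* is transcribed.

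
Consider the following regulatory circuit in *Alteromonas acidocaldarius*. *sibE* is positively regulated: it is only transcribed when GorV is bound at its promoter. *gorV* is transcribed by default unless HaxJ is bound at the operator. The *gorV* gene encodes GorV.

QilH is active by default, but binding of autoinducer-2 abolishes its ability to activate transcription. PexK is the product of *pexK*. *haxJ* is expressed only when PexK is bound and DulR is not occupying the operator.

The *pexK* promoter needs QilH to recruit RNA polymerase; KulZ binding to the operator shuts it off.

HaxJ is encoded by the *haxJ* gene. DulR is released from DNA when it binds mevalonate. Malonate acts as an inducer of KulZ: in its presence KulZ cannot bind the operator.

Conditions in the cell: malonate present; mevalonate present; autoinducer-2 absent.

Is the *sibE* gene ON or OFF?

OFF

Malonate is present, so KulZ is inactive.
Autoinducer-2 is absent, so QilH is active.
No repressor is bound and QilH is active, so *pexK* is transcribed.
So PexK is produced and active.
Mevalonate is present, so DulR is inactive.
No repressor is bound and PexK is active, so *haxJ* is transcribed.
So HaxJ is produced and active.
With repressor HaxJ bound, *gorV* is not transcribed.
So GorV is not produced.
Required activator GorV is absent, so *sibE* is not transcribed.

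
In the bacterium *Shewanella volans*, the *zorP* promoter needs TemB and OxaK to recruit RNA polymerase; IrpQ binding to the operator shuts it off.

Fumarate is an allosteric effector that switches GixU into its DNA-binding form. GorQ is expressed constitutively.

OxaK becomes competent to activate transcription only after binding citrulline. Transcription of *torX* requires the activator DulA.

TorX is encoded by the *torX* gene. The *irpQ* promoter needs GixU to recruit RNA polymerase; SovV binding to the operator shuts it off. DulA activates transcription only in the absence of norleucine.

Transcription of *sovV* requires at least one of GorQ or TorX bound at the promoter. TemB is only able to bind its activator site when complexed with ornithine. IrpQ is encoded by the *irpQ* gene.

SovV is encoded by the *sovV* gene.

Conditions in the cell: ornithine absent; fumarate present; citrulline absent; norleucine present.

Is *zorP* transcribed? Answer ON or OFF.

Ornithine is absent, so TemB is inactive.
GorQ is produced constitutively and is active.
Norleucine is present, so DulA is inactive.
Required activator DulA is absent, so *torX* is not transcribed.
So TorX is not produced.
Activator GorQ is present, so *sovV* is transcribed.
So SovV is produced and active.
Fumarate is present, so GixU is active.
With repressor SovV bound, *irpQ* is not transcribed.
So IrpQ is not produced.
Citrulline is absent, so OxaK is inactive.
Required activator TemB is absent, so *zorP* is not transcribed.

OFF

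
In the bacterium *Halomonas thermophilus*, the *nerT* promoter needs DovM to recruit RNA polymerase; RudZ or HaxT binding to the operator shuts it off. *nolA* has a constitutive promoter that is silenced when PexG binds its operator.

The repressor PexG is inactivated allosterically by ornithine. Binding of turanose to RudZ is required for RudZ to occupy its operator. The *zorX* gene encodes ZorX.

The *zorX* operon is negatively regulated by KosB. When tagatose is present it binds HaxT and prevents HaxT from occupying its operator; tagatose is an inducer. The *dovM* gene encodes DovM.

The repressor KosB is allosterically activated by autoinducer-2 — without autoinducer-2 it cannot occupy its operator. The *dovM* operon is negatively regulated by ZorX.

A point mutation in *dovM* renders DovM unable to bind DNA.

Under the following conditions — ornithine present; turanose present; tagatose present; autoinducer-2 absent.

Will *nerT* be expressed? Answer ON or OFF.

OFF

Turanose is present, so RudZ is active.
DovM is non-functional in this strain, so it has no effect.
Tagatose is present, so HaxT is inactive.
With repressor RudZ bound, *nerT* is not transcribed.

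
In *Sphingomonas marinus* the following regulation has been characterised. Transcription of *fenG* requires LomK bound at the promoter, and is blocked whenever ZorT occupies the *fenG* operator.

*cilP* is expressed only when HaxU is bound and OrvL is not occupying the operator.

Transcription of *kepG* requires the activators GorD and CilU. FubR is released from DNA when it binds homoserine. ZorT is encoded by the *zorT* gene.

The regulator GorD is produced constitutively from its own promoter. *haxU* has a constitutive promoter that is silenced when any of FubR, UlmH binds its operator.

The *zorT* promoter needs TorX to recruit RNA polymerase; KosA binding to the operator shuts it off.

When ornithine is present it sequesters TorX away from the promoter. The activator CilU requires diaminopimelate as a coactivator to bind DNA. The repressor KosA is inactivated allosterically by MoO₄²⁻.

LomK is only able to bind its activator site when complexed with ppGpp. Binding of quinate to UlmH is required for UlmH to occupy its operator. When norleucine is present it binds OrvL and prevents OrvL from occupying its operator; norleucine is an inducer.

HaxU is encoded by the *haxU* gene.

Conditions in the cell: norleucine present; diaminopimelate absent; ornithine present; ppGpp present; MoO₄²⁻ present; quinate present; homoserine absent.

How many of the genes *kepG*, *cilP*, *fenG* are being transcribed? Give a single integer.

GorD is produced constitutively and is active.
Diaminopimelate is absent, so CilU is inactive.
Required activator CilU is absent, so *kepG* is not transcribed.
→ *kepG* is OFF.
Homoserine is absent, so FubR is active.
Quinate is present, so UlmH is active.
With repressor FubR bound, *haxU* is not transcribed.
So HaxU is not produced.
Norleucine is present, so OrvL is inactive.
Required activator HaxU is absent, so *cilP* is not transcribed.
→ *cilP* is OFF.
Ornithine is present, so TorX is inactive.
MoO₄²⁻ is present, so KosA is inactive.
Required activator TorX is absent, so *zorT* is not transcribed.
So ZorT is not produced.
ppGpp is present, so LomK is active.
No repressor is bound and LomK is active, so *fenG* is transcribed.
→ *fenG* is ON.
1 of the 3 genes is transcribed.

1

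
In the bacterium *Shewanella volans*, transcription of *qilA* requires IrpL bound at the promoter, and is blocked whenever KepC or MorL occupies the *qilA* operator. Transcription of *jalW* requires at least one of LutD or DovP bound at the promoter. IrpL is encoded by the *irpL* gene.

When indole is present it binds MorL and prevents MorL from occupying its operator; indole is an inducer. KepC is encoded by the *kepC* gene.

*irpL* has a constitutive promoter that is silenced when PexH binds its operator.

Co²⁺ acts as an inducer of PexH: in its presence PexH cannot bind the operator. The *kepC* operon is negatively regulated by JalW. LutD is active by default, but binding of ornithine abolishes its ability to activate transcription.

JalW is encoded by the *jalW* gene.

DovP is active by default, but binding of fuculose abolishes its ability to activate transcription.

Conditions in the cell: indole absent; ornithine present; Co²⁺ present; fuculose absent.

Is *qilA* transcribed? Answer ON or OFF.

OFF

Ornithine is present, so LutD is inactive.
Fuculose is absent, so DovP is active.
Activator DovP is present, so *jalW* is transcribed.
So JalW is produced and active.
With repressor JalW bound, *kepC* is not transcribed.
So KepC is not produced.
Co²⁺ is present, so PexH is inactive.
With no repressor bound, *irpL* is transcribed.
So IrpL is produced and active.
Indole is absent, so MorL is active.
With repressor MorL bound, *qilA* is not transcribed.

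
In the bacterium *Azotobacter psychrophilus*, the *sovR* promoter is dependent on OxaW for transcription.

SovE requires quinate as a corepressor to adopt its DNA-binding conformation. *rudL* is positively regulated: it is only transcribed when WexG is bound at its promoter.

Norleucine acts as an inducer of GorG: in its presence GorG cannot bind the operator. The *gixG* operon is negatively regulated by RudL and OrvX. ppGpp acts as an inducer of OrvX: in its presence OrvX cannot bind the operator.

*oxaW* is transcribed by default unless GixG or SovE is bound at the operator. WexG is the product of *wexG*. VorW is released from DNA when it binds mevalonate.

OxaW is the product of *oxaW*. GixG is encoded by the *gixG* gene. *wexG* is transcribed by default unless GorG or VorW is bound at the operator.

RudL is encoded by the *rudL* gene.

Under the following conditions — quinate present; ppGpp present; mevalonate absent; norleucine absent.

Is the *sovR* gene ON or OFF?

Norleucine is absent, so GorG is active.
Mevalonate is absent, so VorW is active.
With repressor GorG bound, *wexG* is not transcribed.
So WexG is not produced.
Required activator WexG is absent, so *rudL* is not transcribed.
So RudL is not produced.
ppGpp is present, so OrvX is inactive.
With no repressor bound, *gixG* is transcribed.
So GixG is produced and active.
Quinate is present, so SovE is active.
With repressor GixG bound, *oxaW* is not transcribed.
So OxaW is not produced.
Required activator OxaW is absent, so *sovR* is not transcribed.

OFF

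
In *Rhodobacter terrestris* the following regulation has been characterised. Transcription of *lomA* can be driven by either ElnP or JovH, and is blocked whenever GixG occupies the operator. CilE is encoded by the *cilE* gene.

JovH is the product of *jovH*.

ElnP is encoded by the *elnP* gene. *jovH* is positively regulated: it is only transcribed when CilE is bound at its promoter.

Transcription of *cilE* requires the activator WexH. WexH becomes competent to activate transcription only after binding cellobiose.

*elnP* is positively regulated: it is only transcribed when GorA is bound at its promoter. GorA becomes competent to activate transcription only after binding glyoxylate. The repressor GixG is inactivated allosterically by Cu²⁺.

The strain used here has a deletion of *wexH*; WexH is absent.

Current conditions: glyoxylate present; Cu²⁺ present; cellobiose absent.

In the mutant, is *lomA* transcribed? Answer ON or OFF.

Glyoxylate is present, so GorA is active.
No repressor is bound and GorA is active, so *elnP* is transcribed.
So ElnP is produced and active.
WexH is non-functional in this strain, so it has no effect.
Required activator WexH is absent, so *cilE* is not transcribed.
So CilE is not produced.
Required activator CilE is absent, so *jovH* is not transcribed.
So JovH is not produced.
Cu²⁺ is present, so GixG is inactive.
Activator ElnP is present, so *lomA* is transcribed.

ON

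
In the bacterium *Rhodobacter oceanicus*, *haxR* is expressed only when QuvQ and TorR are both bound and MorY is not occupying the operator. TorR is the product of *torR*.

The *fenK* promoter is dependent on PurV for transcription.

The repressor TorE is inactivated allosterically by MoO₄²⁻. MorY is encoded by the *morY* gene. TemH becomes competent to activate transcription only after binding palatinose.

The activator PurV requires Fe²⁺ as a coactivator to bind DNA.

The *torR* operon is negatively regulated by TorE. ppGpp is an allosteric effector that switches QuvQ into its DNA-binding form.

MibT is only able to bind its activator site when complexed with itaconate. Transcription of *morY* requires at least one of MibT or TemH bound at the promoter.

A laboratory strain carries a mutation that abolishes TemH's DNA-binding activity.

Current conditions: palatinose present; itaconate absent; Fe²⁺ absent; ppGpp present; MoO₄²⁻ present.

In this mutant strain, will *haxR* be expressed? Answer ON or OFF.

ppGpp is present, so QuvQ is active.
Itaconate is absent, so MibT is inactive.
TemH is non-functional in this strain, so it has no effect.
No activator is available at the *morY* promoter, so *morY* is not transcribed.
So MorY is not produced.
MoO₄²⁻ is present, so TorE is inactive.
With no repressor bound, *torR* is transcribed.
So TorR is produced and active.
No repressor is bound and QuvQ and TorR are active, so *haxR* is transcribed.

ON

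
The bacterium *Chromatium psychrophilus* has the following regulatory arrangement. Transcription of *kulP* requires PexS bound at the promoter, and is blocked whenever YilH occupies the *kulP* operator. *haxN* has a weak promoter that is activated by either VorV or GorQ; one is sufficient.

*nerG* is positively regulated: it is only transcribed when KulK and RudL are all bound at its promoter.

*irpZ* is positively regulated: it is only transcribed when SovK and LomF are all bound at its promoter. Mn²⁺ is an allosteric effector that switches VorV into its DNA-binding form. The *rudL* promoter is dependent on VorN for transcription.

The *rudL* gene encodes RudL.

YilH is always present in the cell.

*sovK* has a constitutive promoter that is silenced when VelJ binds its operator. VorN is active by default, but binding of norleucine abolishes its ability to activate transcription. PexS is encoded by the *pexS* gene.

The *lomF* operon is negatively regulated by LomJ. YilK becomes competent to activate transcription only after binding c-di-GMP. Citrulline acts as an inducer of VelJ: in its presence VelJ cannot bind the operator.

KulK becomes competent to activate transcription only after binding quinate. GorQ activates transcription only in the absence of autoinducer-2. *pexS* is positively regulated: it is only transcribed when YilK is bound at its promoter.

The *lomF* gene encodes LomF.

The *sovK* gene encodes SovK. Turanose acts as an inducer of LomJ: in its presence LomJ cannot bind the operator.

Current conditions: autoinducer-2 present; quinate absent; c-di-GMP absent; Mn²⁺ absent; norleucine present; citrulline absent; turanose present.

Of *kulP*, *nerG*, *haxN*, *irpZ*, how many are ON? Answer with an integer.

YilH is produced constitutively and is active.
c-di-GMP is absent, so YilK is inactive.
Required activator YilK is absent, so *pexS* is not transcribed.
So PexS is not produced.
With repressor YilH bound, *kulP* is not transcribed.
→ *kulP* is OFF.
Quinate is absent, so KulK is inactive.
Norleucine is present, so VorN is inactive.
Required activator VorN is absent, so *rudL* is not transcribed.
So RudL is not produced.
Required activator KulK is absent, so *nerG* is not transcribed.
→ *nerG* is OFF.
Mn²⁺ is absent, so VorV is inactive.
Autoinducer-2 is present, so GorQ is inactive.
No activator is available at the *haxN* promoter, so *haxN* is not transcribed.
→ *haxN* is OFF.
Citrulline is absent, so VelJ is active.
With repressor VelJ bound, *sovK* is not transcribed.
So SovK is not produced.
Turanose is present, so LomJ is inactive.
With no repressor bound, *lomF* is transcribed.
So LomF is produced and active.
Required activator SovK is absent, so *irpZ* is not transcribed.
→ *irpZ* is OFF.
0 of the 4 genes are transcribed.

0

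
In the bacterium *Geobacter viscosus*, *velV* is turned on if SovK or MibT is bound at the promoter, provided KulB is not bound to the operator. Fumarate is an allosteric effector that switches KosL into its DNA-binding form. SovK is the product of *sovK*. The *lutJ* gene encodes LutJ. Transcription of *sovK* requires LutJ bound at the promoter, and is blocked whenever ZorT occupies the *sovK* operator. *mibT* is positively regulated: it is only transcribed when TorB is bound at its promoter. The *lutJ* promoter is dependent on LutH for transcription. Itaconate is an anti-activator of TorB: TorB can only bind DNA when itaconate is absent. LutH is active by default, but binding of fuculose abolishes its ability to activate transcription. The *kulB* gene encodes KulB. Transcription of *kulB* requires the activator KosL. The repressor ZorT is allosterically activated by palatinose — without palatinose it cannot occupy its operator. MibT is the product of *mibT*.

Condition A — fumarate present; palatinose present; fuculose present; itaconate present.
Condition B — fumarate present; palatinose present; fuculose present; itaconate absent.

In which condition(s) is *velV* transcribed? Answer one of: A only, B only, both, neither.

neither

Condition A:
Fumarate is present, so KosL is active.
No repressor is bound and KosL is active, so *kulB* is transcribed.
So KulB is produced and active.
Palatinose is present, so ZorT is active.
Fuculose is present, so LutH is inactive.
Required activator LutH is absent, so *lutJ* is not transcribed.
So LutJ is not produced.
With repressor ZorT bound, *sovK* is not transcribed.
So SovK is not produced.
Itaconate is present, so TorB is inactive.
Required activator TorB is absent, so *mibT* is not transcribed.
So MibT is not produced.
With repressor KulB bound, *velV* is not transcribed.
→ *velV* is OFF in A.
Condition B:
Fumarate is present, so KosL is active.
No repressor is bound and KosL is active, so *kulB* is transcribed.
So KulB is produced and active.
Palatinose is present, so ZorT is active.
Fuculose is present, so LutH is inactive.
Required activator LutH is absent, so *lutJ* is not transcribed.
So LutJ is not produced.
With repressor ZorT bound, *sovK* is not transcribed.
So SovK is not produced.
Itaconate is absent, so TorB is active.
No repressor is bound and TorB is active, so *mibT* is transcribed.
So MibT is produced and active.
With repressor KulB bound, *velV* is not transcribed.
→ *velV* is OFF in B.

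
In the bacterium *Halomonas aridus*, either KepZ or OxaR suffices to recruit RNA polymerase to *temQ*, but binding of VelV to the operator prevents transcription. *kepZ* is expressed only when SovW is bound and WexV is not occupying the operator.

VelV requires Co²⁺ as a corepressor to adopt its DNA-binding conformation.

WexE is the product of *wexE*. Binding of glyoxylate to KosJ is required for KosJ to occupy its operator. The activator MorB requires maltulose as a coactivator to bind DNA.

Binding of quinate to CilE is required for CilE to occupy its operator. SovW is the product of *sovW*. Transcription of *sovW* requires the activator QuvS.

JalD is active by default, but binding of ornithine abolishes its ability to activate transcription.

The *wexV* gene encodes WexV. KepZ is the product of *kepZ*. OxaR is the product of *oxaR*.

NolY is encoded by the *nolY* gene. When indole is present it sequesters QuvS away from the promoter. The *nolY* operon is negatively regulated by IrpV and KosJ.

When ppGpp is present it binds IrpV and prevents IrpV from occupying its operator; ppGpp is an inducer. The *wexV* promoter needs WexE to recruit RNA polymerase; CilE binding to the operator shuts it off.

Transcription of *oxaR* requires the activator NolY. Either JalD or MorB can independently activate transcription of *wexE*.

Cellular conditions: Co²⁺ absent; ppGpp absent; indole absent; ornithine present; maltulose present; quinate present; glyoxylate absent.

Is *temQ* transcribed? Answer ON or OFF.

ON

Quinate is present, so CilE is active.
Ornithine is present, so JalD is inactive.
Maltulose is present, so MorB is active.
Activator MorB is present, so *wexE* is transcribed.
So WexE is produced and active.
With repressor CilE bound, *wexV* is not transcribed.
So WexV is not produced.
Indole is absent, so QuvS is active.
No repressor is bound and QuvS is active, so *sovW* is transcribed.
So SovW is produced and active.
No repressor is bound and SovW is active, so *kepZ* is transcribed.
So KepZ is produced and active.
ppGpp is absent, so IrpV is active.
Glyoxylate is absent, so KosJ is inactive.
With repressor IrpV bound, *nolY* is not transcribed.
So NolY is not produced.
Required activator NolY is absent, so *oxaR* is not transcribed.
So OxaR is not produced.
Co²⁺ is absent, so VelV is inactive.
Activator KepZ is present, so *temQ* is transcribed.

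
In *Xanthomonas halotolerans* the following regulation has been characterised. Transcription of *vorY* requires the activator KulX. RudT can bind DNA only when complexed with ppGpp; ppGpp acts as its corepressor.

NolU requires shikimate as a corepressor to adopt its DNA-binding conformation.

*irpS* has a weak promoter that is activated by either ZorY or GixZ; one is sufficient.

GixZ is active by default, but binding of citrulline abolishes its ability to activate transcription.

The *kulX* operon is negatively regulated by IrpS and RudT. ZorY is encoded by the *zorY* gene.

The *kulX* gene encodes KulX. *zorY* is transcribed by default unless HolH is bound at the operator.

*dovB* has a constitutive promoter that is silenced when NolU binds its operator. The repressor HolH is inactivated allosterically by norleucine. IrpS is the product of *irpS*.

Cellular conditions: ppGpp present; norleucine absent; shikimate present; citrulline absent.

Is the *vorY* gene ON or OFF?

OFF

Norleucine is absent, so HolH is active.
With repressor HolH bound, *zorY* is not transcribed.
So ZorY is not produced.
Citrulline is absent, so GixZ is active.
Activator GixZ is present, so *irpS* is transcribed.
So IrpS is produced and active.
ppGpp is present, so RudT is active.
With repressor IrpS bound, *kulX* is not transcribed.
So KulX is not produced.
Required activator KulX is absent, so *vorY* is not transcribed.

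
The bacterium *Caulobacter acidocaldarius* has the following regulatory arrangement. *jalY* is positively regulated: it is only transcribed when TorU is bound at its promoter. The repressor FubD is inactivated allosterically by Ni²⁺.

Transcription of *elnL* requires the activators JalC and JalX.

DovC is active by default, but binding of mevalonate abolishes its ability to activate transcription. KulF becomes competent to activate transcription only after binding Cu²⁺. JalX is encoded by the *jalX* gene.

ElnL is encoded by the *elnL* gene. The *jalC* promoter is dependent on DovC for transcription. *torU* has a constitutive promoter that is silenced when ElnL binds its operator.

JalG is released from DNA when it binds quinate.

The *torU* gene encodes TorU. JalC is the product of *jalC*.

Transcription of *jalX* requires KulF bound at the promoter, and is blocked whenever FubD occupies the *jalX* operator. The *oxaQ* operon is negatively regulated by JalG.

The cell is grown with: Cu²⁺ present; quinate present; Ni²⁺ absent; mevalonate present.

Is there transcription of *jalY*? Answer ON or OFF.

Mevalonate is present, so DovC is inactive.
Required activator DovC is absent, so *jalC* is not transcribed.
So JalC is not produced.
Ni²⁺ is absent, so FubD is active.
Cu²⁺ is present, so KulF is active.
With repressor FubD bound, *jalX* is not transcribed.
So JalX is not produced.
Required activator JalC is absent, so *elnL* is not transcribed.
So ElnL is not produced.
With no repressor bound, *torU* is transcribed.
So TorU is produced and active.
No repressor is bound and TorU is active, so *jalY* is transcribed.

ON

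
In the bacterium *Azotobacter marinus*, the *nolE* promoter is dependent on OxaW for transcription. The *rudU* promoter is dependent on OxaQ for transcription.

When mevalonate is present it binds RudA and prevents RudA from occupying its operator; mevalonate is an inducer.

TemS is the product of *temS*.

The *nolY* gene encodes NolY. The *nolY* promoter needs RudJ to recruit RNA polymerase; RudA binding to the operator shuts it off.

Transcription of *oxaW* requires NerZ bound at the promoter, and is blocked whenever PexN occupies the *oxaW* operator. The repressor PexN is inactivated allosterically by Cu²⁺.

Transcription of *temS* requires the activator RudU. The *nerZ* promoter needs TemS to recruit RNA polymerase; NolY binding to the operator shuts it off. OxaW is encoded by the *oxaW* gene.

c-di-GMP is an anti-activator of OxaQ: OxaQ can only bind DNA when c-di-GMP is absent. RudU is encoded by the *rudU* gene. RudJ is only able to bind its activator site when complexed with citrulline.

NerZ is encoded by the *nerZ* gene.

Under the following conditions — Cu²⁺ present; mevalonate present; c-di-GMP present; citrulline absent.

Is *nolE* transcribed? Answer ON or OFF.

OFF

c-di-GMP is present, so OxaQ is inactive.
Required activator OxaQ is absent, so *rudU* is not transcribed.
So RudU is not produced.
Required activator RudU is absent, so *temS* is not transcribed.
So TemS is not produced.
Citrulline is absent, so RudJ is inactive.
Mevalonate is present, so RudA is inactive.
Required activator RudJ is absent, so *nolY* is not transcribed.
So NolY is not produced.
Required activator TemS is absent, so *nerZ* is not transcribed.
So NerZ is not produced.
Cu²⁺ is present, so PexN is inactive.
Required activator NerZ is absent, so *oxaW* is not transcribed.
So OxaW is not produced.
Required activator OxaW is absent, so *nolE* is not transcribed.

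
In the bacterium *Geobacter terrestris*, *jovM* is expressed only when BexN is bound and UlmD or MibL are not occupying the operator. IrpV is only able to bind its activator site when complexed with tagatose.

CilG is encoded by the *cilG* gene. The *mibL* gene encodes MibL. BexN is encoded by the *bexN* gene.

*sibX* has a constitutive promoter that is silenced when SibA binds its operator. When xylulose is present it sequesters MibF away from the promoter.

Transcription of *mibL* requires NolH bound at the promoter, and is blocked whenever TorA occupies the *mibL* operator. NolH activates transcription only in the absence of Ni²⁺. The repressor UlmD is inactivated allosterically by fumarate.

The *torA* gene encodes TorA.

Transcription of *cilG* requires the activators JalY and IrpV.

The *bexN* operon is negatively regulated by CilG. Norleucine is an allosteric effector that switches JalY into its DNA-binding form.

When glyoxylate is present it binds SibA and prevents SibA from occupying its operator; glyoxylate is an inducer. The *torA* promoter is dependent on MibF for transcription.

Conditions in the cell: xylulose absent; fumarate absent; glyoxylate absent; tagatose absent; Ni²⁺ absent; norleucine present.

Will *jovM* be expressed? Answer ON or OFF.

OFF

Fumarate is absent, so UlmD is active.
Ni²⁺ is absent, so NolH is active.
Xylulose is absent, so MibF is active.
No repressor is bound and MibF is active, so *torA* is transcribed.
So TorA is produced and active.
With repressor TorA bound, *mibL* is not transcribed.
So MibL is not produced.
Norleucine is present, so JalY is active.
Tagatose is absent, so IrpV is inactive.
Required activator IrpV is absent, so *cilG* is not transcribed.
So CilG is not produced.
With no repressor bound, *bexN* is transcribed.
So BexN is produced and active.
With repressor UlmD bound, *jovM* is not transcribed.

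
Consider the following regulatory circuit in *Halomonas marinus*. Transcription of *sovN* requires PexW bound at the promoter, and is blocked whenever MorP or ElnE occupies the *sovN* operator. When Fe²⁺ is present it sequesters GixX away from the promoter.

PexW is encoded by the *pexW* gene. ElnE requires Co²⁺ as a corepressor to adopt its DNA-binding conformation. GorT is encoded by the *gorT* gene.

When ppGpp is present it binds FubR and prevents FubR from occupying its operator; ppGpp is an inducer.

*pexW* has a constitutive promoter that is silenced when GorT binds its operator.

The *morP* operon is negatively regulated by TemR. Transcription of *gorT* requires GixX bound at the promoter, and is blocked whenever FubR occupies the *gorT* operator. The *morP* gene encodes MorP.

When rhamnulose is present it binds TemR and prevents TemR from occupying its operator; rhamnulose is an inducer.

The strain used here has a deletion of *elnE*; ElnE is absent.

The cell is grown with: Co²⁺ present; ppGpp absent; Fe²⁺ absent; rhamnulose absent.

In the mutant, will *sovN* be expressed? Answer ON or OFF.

ppGpp is absent, so FubR is active.
Fe²⁺ is absent, so GixX is active.
With repressor FubR bound, *gorT* is not transcribed.
So GorT is not produced.
With no repressor bound, *pexW* is transcribed.
So PexW is produced and active.
Rhamnulose is absent, so TemR is active.
With repressor TemR bound, *morP* is not transcribed.
So MorP is not produced.
ElnE is non-functional in this strain, so it has no effect.
No repressor is bound and PexW is active, so *sovN* is transcribed.

ON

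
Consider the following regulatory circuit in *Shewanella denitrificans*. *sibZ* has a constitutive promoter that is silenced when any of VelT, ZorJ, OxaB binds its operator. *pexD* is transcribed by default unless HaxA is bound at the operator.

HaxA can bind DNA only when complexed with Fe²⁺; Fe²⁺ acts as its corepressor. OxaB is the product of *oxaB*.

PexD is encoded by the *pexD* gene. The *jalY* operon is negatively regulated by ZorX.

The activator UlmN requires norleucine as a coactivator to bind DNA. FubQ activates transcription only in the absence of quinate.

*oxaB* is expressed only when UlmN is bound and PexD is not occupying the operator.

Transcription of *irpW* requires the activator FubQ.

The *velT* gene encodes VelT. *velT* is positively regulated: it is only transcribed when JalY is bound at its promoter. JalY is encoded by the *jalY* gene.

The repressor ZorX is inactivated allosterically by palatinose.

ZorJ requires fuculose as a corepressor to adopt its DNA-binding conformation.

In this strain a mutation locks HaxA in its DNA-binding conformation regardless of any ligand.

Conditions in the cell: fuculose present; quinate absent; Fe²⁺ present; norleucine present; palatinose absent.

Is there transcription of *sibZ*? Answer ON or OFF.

Palatinose is absent, so ZorX is active.
With repressor ZorX bound, *jalY* is not transcribed.
So JalY is not produced.
Required activator JalY is absent, so *velT* is not transcribed.
So VelT is not produced.
Fuculose is present, so ZorJ is active.
Norleucine is present, so UlmN is active.
HaxA is constitutively active in this strain.
With repressor HaxA bound, *pexD* is not transcribed.
So PexD is not produced.
No repressor is bound and UlmN is active, so *oxaB* is transcribed.
So OxaB is produced and active.
With repressor ZorJ bound, *sibZ* is not transcribed.

OFF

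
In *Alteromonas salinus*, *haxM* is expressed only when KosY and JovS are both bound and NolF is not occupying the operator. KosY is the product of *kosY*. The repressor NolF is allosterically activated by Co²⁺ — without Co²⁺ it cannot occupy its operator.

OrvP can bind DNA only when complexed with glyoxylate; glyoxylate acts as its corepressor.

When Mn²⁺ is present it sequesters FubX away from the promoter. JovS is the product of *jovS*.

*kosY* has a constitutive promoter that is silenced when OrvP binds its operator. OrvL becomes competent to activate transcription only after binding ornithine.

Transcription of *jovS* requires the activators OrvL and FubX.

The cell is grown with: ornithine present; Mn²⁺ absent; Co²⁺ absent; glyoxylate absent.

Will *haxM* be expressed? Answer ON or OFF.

Glyoxylate is absent, so OrvP is inactive.
With no repressor bound, *kosY* is transcribed.
So KosY is produced and active.
Co²⁺ is absent, so NolF is inactive.
Ornithine is present, so OrvL is active.
Mn²⁺ is absent, so FubX is active.
No repressor is bound and OrvL and FubX are active, so *jovS* is transcribed.
So JovS is produced and active.
No repressor is bound and KosY and JovS are active, so *haxM* is transcribed.

ON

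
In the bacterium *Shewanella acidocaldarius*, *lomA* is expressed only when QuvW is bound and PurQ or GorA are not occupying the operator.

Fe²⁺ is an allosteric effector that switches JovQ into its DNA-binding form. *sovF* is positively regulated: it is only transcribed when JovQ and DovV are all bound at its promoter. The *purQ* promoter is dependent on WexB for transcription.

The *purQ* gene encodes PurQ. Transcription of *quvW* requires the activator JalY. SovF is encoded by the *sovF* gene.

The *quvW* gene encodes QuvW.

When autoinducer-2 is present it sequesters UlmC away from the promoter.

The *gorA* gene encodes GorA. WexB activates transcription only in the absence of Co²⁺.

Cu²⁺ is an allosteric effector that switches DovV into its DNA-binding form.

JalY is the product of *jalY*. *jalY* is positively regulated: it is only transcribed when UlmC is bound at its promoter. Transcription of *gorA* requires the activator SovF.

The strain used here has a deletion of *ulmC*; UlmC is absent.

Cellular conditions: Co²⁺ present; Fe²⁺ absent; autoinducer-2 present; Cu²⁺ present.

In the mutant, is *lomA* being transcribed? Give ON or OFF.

Co²⁺ is present, so WexB is inactive.
Required activator WexB is absent, so *purQ* is not transcribed.
So PurQ is not produced.
Fe²⁺ is absent, so JovQ is inactive.
Cu²⁺ is present, so DovV is active.
Required activator JovQ is absent, so *sovF* is not transcribed.
So SovF is not produced.
Required activator SovF is absent, so *gorA* is not transcribed.
So GorA is not produced.
UlmC is non-functional in this strain, so it has no effect.
Required activator UlmC is absent, so *jalY* is not transcribed.
So JalY is not produced.
Required activator JalY is absent, so *quvW* is not transcribed.
So QuvW is not produced.
Required activator QuvW is absent, so *lomA* is not transcribed.

OFF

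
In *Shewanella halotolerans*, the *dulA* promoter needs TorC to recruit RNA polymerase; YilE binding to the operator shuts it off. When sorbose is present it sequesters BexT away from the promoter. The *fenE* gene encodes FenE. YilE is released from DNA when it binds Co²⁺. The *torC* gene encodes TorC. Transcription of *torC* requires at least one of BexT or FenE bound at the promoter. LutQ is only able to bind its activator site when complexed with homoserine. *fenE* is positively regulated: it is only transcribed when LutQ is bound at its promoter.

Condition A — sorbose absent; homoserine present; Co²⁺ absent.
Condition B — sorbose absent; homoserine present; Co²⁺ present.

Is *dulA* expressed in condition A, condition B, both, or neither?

Condition A:
Sorbose is absent, so BexT is active.
Homoserine is present, so LutQ is active.
No repressor is bound and LutQ is active, so *fenE* is transcribed.
So FenE is produced and active.
Activator BexT is present, so *torC* is transcribed.
So TorC is produced and active.
Co²⁺ is absent, so YilE is active.
With repressor YilE bound, *dulA* is not transcribed.
→ *dulA* is OFF in A.
Condition B:
Sorbose is absent, so BexT is active.
Homoserine is present, so LutQ is active.
No repressor is bound and LutQ is active, so *fenE* is transcribed.
So FenE is produced and active.
Activator BexT is present, so *torC* is transcribed.
So TorC is produced and active.
Co²⁺ is present, so YilE is inactive.
No repressor is bound and TorC is active, so *dulA* is transcribed.
→ *dulA* is ON in B.

B only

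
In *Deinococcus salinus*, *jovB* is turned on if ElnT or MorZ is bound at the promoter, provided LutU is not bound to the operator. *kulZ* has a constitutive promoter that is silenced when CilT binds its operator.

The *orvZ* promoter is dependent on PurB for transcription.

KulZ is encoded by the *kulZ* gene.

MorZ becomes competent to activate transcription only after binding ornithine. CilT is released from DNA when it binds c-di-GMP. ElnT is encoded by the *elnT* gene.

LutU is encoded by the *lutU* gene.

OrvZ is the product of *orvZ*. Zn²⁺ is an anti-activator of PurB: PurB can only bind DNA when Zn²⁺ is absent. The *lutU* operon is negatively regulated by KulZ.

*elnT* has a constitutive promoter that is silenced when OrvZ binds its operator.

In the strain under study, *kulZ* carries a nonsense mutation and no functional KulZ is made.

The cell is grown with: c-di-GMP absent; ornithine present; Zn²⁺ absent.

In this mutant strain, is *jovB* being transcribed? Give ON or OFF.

KulZ is non-functional in this strain, so it has no effect.
With no repressor bound, *lutU* is transcribed.
So LutU is produced and active.
Zn²⁺ is absent, so PurB is active.
No repressor is bound and PurB is active, so *orvZ* is transcribed.
So OrvZ is produced and active.
With repressor OrvZ bound, *elnT* is not transcribed.
So ElnT is not produced.
Ornithine is present, so MorZ is active.
With repressor LutU bound, *jovB* is not transcribed.

OFF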